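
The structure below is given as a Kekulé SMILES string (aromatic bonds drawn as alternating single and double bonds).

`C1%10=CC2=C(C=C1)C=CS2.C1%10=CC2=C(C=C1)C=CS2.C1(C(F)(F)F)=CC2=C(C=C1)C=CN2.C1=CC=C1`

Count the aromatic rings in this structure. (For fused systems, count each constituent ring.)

6

The SMILES encodes a six-membered carbon ring with three alternating C=C double bonds, fused to a five-membered ring containing one sulfur and two C=C double bonds; a six-membered carbon ring with three alternating C=C double bonds, fused to a five-membered ring containing one sulfur and two C=C double bonds; a six-membered carbon ring with three alternating C=C double bonds, fused to a five-membered ring containing one N–H nitrogen and two C=C double bonds; a four-membered carbon ring with two alternating C=C double bonds.
The fused 6/5-membered bicyclic (with one sulfur) is a single π system with 9 sp² atoms and 10 π electrons from ring double bonds plus a heteroatom lone pair. 10 = 4(2)+2, so the system is aromatic and both rings count as aromatic (benzothiophene).
The fused 6/5-membered bicyclic (with one sulfur) is a single π system with 9 sp² atoms and 10 π electrons from ring double bonds plus a heteroatom lone pair. 10 = 4(2)+2, so the system is aromatic and both rings count as aromatic (benzothiophene).
The fused 6/5-membered bicyclic (with one N–H) is a single π system with 9 sp² atoms and 10 π electrons from ring double bonds plus a heteroatom lone pair. 10 = 4(2)+2, so the system is aromatic and both rings count as aromatic (indole).
The 4-membered ring has only sp² ring atoms; a planar conformation would have a fully conjugated π system of 4 electrons. But 4 = 4(1), which is 4n not 4n+2, so it is not aromatic (cyclobutadiene) — cyclobutadiene is antiaromatic and distorts to a rectangle.
6 of the 7 rings are aromatic. Total: 6.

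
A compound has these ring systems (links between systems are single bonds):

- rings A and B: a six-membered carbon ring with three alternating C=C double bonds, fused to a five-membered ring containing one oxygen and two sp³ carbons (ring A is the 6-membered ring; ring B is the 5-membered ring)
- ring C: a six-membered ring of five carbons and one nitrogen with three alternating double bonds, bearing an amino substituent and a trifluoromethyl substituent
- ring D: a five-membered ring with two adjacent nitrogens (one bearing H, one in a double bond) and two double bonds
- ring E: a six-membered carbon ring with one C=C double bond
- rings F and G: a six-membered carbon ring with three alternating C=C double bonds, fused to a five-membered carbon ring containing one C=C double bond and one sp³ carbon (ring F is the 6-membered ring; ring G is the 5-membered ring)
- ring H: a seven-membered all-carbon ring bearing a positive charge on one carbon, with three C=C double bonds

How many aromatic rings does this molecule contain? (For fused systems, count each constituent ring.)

Ring A is fully conjugated (every ring atom contributes a p orbital); 3 ring double bonds give 6 π electrons. Since 6 = 4n+2 (n=1), ring A is aromatic (benzene ring).
Ring B has two sp³ carbons, so it is not fully conjugated — not aromatic (oxolane ring).
Ring C is fully conjugated (every ring atom contributes a p orbital); 3 ring double bonds give 6 π electrons. 6 = 4(1)+2, so ring C is aromatic (pyridine).
Ring D has a continuous p-orbital overlap around the ring; 2 ring double bonds (4 π electrons) plus a heteroatom lone pair (2) give 6 π electrons. Since 6 = 4n+2 (n=1), ring D is aromatic (pyrazole).
Ring E has four sp³ carbons, so it is not fully conjugated — not aromatic (cyclohexene).
Ring F has a continuous p-orbital overlap around the ring; 3 ring double bonds give 6 π electrons. 6 = 4(1)+2, so ring F is aromatic (benzene ring).
Ring G has one sp³ carbon, so it is not fully conjugated — not aromatic (cyclopentene ring).
Ring H has a continuous p-orbital overlap around the ring; 3 ring double bonds (6 π electrons) plus the carbocation's empty p orbital (0, but keeps the ring conjugated) give 6 π electrons. That satisfies 4n+2 with n=1, so ring H is aromatic (tropylium cation).
Aromatic: A, C, D, F, H. Total: 5.

5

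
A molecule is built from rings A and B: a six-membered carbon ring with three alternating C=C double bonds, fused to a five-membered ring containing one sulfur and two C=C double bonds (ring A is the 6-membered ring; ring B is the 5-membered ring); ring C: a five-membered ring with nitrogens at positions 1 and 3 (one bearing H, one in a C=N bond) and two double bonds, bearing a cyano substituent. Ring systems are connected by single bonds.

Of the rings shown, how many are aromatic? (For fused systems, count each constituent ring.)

3

Rings A and B form a fused bicyclic system (with one sulfur) with 9 sp² atoms and 10 π electrons from ring double bonds plus a heteroatom lone pair. 10 = 4(2)+2, so the system is aromatic and both rings count as aromatic (benzothiophene).
Ring C has a continuous p-orbital overlap around the ring; 2 ring double bonds (4 π electrons) plus a heteroatom lone pair (2) give 6 π electrons. Since 6 = 4n+2 (n=1), ring C is aromatic (imidazole).
Aromatic: A, B, C. Total: 3.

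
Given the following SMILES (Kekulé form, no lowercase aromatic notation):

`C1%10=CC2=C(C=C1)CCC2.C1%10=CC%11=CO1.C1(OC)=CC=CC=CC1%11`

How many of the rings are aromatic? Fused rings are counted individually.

The SMILES encodes a six-membered carbon ring with three alternating C=C double bonds, fused to a saturated five-membered carbon ring; a five-membered ring of four carbons and one oxygen, with two C=C double bonds; a seven-membered carbon ring with three C=C double bonds and one sp³ carbon.
The 6-membered ring is fully conjugated (every ring atom contributes a p orbital); 3 ring double bonds give 6 π electrons. That satisfies 4n+2 with n=1, so it is aromatic (benzene ring).
The 5-membered ring has three sp³ carbons, so it is not fully conjugated — not aromatic (cyclopentane ring).
The 5-membered ring with one oxygen is fully conjugated (every ring atom contributes a p orbital); 2 ring double bonds (4 π electrons) plus a heteroatom lone pair (2) give 6 π electrons. Since 6 = 4n+2 (n=1), it is aromatic (furan).
The 7-membered ring has one sp³ carbon, so it is not fully conjugated — not aromatic (cycloheptatriene).
2 of the 4 rings are aromatic. Total: 2.

2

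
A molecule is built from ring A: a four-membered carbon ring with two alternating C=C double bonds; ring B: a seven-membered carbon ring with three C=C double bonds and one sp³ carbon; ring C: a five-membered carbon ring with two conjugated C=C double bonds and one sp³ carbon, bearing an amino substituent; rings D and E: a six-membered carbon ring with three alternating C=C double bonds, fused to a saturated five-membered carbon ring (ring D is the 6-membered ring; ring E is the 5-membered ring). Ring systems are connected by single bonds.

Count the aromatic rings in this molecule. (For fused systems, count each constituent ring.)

1

Ring A has only sp² ring atoms; a planar conformation would have a fully conjugated π system of 4 electrons. But 4 = 4(1), which is 4n not 4n+2, so ring A is not aromatic (cyclobutadiene) — cyclobutadiene is antiaromatic and distorts to a rectangle.
Ring B has one sp³ carbon, so it is not fully conjugated — not aromatic (cycloheptatriene).
Ring C has one sp³ carbon, so it is not fully conjugated — not aromatic (cyclopentadiene).
Ring D has a continuous p-orbital overlap around the ring; 3 ring double bonds give 6 π electrons. 6 = 4(1)+2, so ring D is aromatic (benzene ring).
Ring E has three sp³ carbons, so it is not fully conjugated — not aromatic (cyclopentane ring).
Aromatic: D. Total: 1.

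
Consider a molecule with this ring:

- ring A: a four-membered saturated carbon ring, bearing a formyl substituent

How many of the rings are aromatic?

0

Ring A has only sp³ atoms, so it is not fully conjugated — not aromatic (cyclobutane).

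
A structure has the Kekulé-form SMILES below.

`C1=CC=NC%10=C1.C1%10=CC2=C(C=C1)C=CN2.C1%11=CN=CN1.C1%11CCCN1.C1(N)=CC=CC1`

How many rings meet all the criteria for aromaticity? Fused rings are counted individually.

The SMILES encodes a six-membered ring of five carbons and one nitrogen with three alternating double bonds; a six-membered carbon ring with three alternating C=C double bonds, fused to a five-membered ring containing one N–H nitrogen and two C=C double bonds; a five-membered ring with nitrogens at positions 1 and 3 (one bearing H, one in a C=N bond) and two double bonds; a five-membered saturated ring of four carbons and one N–H nitrogen; a five-membered carbon ring with two conjugated C=C double bonds and one sp³ carbon.
The 6-membered ring with one nitrogen is planar and fully conjugated; 3 ring double bonds give 6 π electrons. 6 = 4(1)+2, so it is aromatic (pyridine).
The fused 6/5-membered bicyclic (with one N–H) is a single π system with 9 sp² atoms and 10 π electrons from ring double bonds plus a heteroatom lone pair. 10 = 4(2)+2, so the system is aromatic and both rings count as aromatic (indole).
The 5-membered ring with two nitrogens (one N–H, one =N–) has a continuous p-orbital overlap around the ring; 2 ring double bonds (4 π electrons) plus a heteroatom lone pair (2) give 6 π electrons. 6 = 4(1)+2, so it is aromatic (imidazole).
The 5-membered ring with one N–H has only sp³ atoms, so it is not fully conjugated — not aromatic (pyrrolidine).
The 5-membered ring has one sp³ carbon, so it is not fully conjugated — not aromatic (cyclopentadiene).
4 of the 6 rings are aromatic. Total: 4.

4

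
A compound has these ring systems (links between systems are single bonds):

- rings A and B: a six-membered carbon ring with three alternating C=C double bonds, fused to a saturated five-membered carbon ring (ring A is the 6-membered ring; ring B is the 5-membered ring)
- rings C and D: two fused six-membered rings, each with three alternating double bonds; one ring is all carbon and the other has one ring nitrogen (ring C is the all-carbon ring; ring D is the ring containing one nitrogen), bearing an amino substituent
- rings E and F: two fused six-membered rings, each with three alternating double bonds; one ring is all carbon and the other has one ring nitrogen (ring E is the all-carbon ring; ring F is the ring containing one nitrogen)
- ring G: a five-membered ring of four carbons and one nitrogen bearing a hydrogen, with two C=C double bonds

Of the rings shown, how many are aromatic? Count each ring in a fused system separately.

Ring A has a continuous p-orbital overlap around the ring; 3 ring double bonds give 6 π electrons. That satisfies 4n+2 with n=1, so ring A is aromatic (benzene ring).
Ring B has three sp³ carbons, so it is not fully conjugated — not aromatic (cyclopentane ring).
Rings C and D form a fused bicyclic system (with one nitrogen) with 10 sp² atoms and 10 π electrons from ring double bonds. 10 = 4(2)+2, so the system is aromatic and both rings count as aromatic (quinoline).
Rings E and F form a fused bicyclic system (with one nitrogen) with 10 sp² atoms and 10 π electrons from ring double bonds. 10 = 4(2)+2, so the system is aromatic and both rings count as aromatic (quinoline).
Ring G is fully conjugated (every ring atom contributes a p orbital); 2 ring double bonds (4 π electrons) plus a heteroatom lone pair (2) give 6 π electrons. 6 = 4(1)+2, so ring G is aromatic (pyrrole).
Aromatic: A, C, D, E, F, G. Total: 6.

6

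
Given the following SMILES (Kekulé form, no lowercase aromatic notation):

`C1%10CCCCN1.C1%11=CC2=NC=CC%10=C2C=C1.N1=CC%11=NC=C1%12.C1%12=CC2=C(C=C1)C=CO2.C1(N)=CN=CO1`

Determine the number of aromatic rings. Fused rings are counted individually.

6

The SMILES encodes a six-membered saturated ring of five carbons and one N–H nitrogen; two fused six-membered rings, each with three alternating double bonds; one ring is all carbon and the other has one ring nitrogen; a six-membered ring with nitrogens at positions 1 and 4 and three alternating double bonds; a six-membered carbon ring with three alternating C=C double bonds, fused to a five-membered ring containing one oxygen and two C=C double bonds; a five-membered ring with an oxygen at position 1 and a nitrogen at position 3 (in a C=N bond), with two double bonds.
The 6-membered ring with one N–H has only sp³ atoms, so it is not fully conjugated — not aromatic (piperidine).
The fused 6/6-membered bicyclic (with one nitrogen) is a single π system with 10 sp² atoms and 10 π electrons from ring double bonds. 10 = 4(2)+2, so the system is aromatic and both rings count as aromatic (quinoline).
The 6-membered ring with two nitrogens (1,4) is fully conjugated (every ring atom contributes a p orbital); 3 ring double bonds give 6 π electrons. Since 6 = 4n+2 (n=1), it is aromatic (pyrazine).
The fused 6/5-membered bicyclic (with one oxygen) is a single π system with 9 sp² atoms and 10 π electrons from ring double bonds plus a heteroatom lone pair. 10 = 4(2)+2, so the system is aromatic and both rings count as aromatic (benzofuran).
The 5-membered ring with one oxygen and one =N– is planar and fully conjugated; 2 ring double bonds (4 π electrons) plus a heteroatom lone pair (2) give 6 π electrons. That satisfies 4n+2 with n=1, so it is aromatic (oxazole).
6 of the 7 rings are aromatic. Total: 6.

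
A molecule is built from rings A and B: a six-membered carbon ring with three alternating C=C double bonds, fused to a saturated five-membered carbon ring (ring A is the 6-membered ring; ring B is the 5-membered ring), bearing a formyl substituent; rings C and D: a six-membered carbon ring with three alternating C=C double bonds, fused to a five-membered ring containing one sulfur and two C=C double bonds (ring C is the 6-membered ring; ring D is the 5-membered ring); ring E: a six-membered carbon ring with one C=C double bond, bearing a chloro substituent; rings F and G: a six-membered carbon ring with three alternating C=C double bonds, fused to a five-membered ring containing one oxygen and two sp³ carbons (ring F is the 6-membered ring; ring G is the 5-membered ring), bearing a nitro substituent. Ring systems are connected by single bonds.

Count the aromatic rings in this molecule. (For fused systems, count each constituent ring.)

Ring A is fully conjugated (every ring atom contributes a p orbital); 3 ring double bonds give 6 π electrons. 6 = 4(1)+2, so ring A is aromatic (benzene ring).
Ring B has three sp³ carbons, so it is not fully conjugated — not aromatic (cyclopentane ring).
Rings C and D form a fused bicyclic system (with one sulfur) with 9 sp² atoms and 10 π electrons from ring double bonds plus a heteroatom lone pair. 10 = 4(2)+2, so the system is aromatic and both rings count as aromatic (benzothiophene).
Ring E has four sp³ carbons, so it is not fully conjugated — not aromatic (cyclohexene).
Ring F is planar and fully conjugated; 3 ring double bonds give 6 π electrons. Since 6 = 4n+2 (n=1), ring F is aromatic (benzene ring).
Ring G has two sp³ carbons, so it is not fully conjugated — not aromatic (oxolane ring).
Aromatic: A, C, D, F. Total: 4.

4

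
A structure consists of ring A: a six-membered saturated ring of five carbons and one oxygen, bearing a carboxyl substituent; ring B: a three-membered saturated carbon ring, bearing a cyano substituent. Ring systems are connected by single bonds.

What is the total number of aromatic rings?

Ring A has only sp³ atoms, so it is not fully conjugated — not aromatic (tetrahydropyran).
Ring B has only sp³ atoms, so it is not fully conjugated — not aromatic (cyclopropane).
No ring is aromatic. Total: 0.

0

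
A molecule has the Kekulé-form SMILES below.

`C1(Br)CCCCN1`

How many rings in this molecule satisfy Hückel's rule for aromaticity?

The SMILES encodes a six-membered saturated ring of five carbons and one N–H nitrogen.
The 6-membered ring with one N–H has only sp³ atoms, so it is not fully conjugated — not aromatic (piperidine).

0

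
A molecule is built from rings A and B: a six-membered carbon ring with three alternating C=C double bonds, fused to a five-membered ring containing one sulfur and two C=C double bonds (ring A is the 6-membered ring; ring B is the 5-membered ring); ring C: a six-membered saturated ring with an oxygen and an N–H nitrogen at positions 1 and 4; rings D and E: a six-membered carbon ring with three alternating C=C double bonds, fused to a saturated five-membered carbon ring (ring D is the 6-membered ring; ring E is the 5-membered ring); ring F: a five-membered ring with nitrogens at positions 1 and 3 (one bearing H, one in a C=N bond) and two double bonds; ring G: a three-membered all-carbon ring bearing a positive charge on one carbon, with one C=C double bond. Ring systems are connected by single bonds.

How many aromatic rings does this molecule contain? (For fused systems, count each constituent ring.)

Rings A and B form a fused bicyclic system (with one sulfur) with 9 sp² atoms and 10 π electrons from ring double bonds plus a heteroatom lone pair. 10 = 4(2)+2, so the system is aromatic and both rings count as aromatic (benzothiophene).
Ring C has only sp³ atoms, so it is not fully conjugated — not aromatic (morpholine).
Ring D has a continuous p-orbital overlap around the ring; 3 ring double bonds give 6 π electrons. That satisfies 4n+2 with n=1, so ring D is aromatic (benzene ring).
Ring E has three sp³ carbons, so it is not fully conjugated — not aromatic (cyclopentane ring).
Ring F has a continuous p-orbital overlap around the ring; 2 ring double bonds (4 π electrons) plus a heteroatom lone pair (2) give 6 π electrons. That satisfies 4n+2 with n=1, so ring F is aromatic (imidazole).
Ring G is fully conjugated (every ring atom contributes a p orbital); 1 ring double bond (2 π electrons) plus the carbocation's empty p orbital (0, but keeps the ring conjugated) give 2 π electrons. Since 2 = 4n+2 (n=0), ring G is aromatic (cyclopropenyl cation).
Aromatic: A, B, D, F, G. Total: 5.

5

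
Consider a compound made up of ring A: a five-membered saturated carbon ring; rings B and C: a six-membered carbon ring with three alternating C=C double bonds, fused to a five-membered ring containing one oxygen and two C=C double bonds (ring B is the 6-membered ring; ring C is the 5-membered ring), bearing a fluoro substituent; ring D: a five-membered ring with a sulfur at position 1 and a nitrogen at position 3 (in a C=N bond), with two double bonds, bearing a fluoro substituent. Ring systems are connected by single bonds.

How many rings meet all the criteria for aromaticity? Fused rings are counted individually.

Ring A has only sp³ atoms, so it is not fully conjugated — not aromatic (cyclopentane).
Rings B and C form a fused bicyclic system (with one oxygen) with 9 sp² atoms and 10 π electrons from ring double bonds plus a heteroatom lone pair. 10 = 4(2)+2, so the system is aromatic and both rings count as aromatic (benzofuran).
Ring D is fully conjugated (every ring atom contributes a p orbital); 2 ring double bonds (4 π electrons) plus a heteroatom lone pair (2) give 6 π electrons. Since 6 = 4n+2 (n=1), ring D is aromatic (thiazole).
Aromatic: B, C, D. Total: 3.

3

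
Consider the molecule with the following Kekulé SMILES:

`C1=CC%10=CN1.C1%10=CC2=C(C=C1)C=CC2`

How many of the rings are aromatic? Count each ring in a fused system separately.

2

The SMILES encodes a five-membered ring of four carbons and one nitrogen bearing a hydrogen, with two C=C double bonds; a six-membered carbon ring with three alternating C=C double bonds, fused to a five-membered carbon ring containing one C=C double bond and one sp³ carbon.
The 5-membered ring with one N–H has a continuous p-orbital overlap around the ring; 2 ring double bonds (4 π electrons) plus a heteroatom lone pair (2) give 6 π electrons. That satisfies 4n+2 with n=1, so it is aromatic (pyrrole).
The 6-membered ring has a continuous p-orbital overlap around the ring; 3 ring double bonds give 6 π electrons. 6 = 4(1)+2, so it is aromatic (benzene ring).
The 5-membered ring has one sp³ carbon, so it is not fully conjugated — not aromatic (cyclopentene ring).
2 of the 3 rings are aromatic. Total: 2.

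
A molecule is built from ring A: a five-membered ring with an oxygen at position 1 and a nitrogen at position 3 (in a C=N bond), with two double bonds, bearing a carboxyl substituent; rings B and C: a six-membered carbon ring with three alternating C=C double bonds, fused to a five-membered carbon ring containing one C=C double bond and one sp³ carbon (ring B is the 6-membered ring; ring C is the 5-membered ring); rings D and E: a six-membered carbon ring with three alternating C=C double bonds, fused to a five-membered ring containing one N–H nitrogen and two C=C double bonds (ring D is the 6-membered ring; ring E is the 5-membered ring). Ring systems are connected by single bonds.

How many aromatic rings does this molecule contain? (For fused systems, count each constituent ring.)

Ring A is planar and fully conjugated; 2 ring double bonds (4 π electrons) plus a heteroatom lone pair (2) give 6 π electrons. 6 = 4(1)+2, so ring A is aromatic (oxazole).
Ring B is planar and fully conjugated; 3 ring double bonds give 6 π electrons. Since 6 = 4n+2 (n=1), ring B is aromatic (benzene ring).
Ring C has one sp³ carbon, so it is not fully conjugated — not aromatic (cyclopentene ring).
Rings D and E form a fused bicyclic system (with one N–H) with 9 sp² atoms and 10 π electrons from ring double bonds plus a heteroatom lone pair. 10 = 4(2)+2, so the system is aromatic and both rings count as aromatic (indole).
Aromatic: A, B, D, E. Total: 4.

4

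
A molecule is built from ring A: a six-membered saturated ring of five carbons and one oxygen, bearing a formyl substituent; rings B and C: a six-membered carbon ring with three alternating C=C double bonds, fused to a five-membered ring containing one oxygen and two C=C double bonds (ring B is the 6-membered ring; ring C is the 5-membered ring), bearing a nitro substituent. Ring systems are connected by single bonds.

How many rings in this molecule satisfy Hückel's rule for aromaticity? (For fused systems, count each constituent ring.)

Ring A has only sp³ atoms, so it is not fully conjugated — not aromatic (tetrahydropyran).
Rings B and C form a fused bicyclic system (with one oxygen) with 9 sp² atoms and 10 π electrons from ring double bonds plus a heteroatom lone pair. 10 = 4(2)+2, so the system is aromatic and both rings count as aromatic (benzofuran).
Aromatic: B, C. Total: 2.

2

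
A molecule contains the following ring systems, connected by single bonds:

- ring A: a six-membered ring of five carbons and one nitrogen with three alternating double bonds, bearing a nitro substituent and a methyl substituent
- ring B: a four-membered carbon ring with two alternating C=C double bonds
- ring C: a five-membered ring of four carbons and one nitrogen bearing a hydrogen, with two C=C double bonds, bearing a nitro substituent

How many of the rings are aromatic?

2

Ring A has a continuous p-orbital overlap around the ring; 3 ring double bonds give 6 π electrons. Since 6 = 4n+2 (n=1), ring A is aromatic (pyridine).
Ring B has only sp² ring atoms; a planar conformation would have a fully conjugated π system of 4 electrons. But 4 = 4(1), which is 4n not 4n+2, so ring B is not aromatic (cyclobutadiene) — cyclobutadiene is antiaromatic and distorts to a rectangle.
Ring C is planar and fully conjugated; 2 ring double bonds (4 π electrons) plus a heteroatom lone pair (2) give 6 π electrons. That satisfies 4n+2 with n=1, so ring C is aromatic (pyrrole).
Aromatic: A, C. Total: 2.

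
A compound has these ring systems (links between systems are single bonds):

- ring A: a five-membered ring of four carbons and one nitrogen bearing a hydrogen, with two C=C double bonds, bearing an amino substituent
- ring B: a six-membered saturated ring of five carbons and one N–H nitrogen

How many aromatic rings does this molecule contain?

1

Ring A is fully conjugated (every ring atom contributes a p orbital); 2 ring double bonds (4 π electrons) plus a heteroatom lone pair (2) give 6 π electrons. 6 = 4(1)+2, so ring A is aromatic (pyrrole).
Ring B has only sp³ atoms, so it is not fully conjugated — not aromatic (piperidine).
Aromatic: A. Total: 1.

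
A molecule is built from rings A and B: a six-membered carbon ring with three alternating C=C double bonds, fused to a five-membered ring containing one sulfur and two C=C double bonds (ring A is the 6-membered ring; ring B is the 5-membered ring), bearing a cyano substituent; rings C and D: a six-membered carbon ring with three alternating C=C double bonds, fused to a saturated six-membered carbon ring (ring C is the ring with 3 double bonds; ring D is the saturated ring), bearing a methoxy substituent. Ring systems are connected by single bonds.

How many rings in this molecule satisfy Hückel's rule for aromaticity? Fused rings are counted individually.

3

Rings A and B form a fused bicyclic system (with one sulfur) with 9 sp² atoms and 10 π electrons from ring double bonds plus a heteroatom lone pair. 10 = 4(2)+2, so the system is aromatic and both rings count as aromatic (benzothiophene).
Ring C is fully conjugated (every ring atom contributes a p orbital); 3 ring double bonds give 6 π electrons. 6 = 4(1)+2, so ring C is aromatic (benzene ring).
Ring D has four sp³ carbons, so it is not fully conjugated — not aromatic (cyclohexane ring).
Aromatic: A, B, C. Total: 3.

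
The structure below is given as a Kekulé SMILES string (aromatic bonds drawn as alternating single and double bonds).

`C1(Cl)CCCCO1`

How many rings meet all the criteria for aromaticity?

The SMILES encodes a six-membered saturated ring of five carbons and one oxygen.
The 6-membered ring with one oxygen has only sp³ atoms, so it is not fully conjugated — not aromatic (tetrahydropyran).

0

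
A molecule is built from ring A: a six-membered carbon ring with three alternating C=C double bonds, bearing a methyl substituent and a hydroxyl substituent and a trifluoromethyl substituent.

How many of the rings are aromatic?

1

Ring A is fully conjugated (every ring atom contributes a p orbital); 3 ring double bonds give 6 π electrons. 6 = 4(1)+2, so ring A is aromatic (benzene).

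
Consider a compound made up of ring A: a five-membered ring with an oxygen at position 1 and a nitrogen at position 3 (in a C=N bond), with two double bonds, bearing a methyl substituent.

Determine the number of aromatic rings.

1

Ring A is planar and fully conjugated; 2 ring double bonds (4 π electrons) plus a heteroatom lone pair (2) give 6 π electrons. Since 6 = 4n+2 (n=1), ring A is aromatic (oxazole).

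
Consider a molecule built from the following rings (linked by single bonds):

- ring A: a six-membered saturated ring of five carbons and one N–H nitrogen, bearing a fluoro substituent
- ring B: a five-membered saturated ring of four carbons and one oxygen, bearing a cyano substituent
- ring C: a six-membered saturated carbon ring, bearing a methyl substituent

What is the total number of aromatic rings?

Ring A has only sp³ atoms, so it is not fully conjugated — not aromatic (piperidine).
Ring B has only sp³ atoms, so it is not fully conjugated — not aromatic (tetrahydrofuran).
Ring C has only sp³ atoms, so it is not fully conjugated — not aromatic (cyclohexane).
No ring is aromatic. Total: 0.

0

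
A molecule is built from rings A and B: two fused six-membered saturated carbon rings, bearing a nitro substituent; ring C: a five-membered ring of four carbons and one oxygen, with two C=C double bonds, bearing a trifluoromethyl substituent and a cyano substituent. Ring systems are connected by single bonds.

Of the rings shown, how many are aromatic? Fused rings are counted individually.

1

Ring A has only sp³ atoms, so it is not fully conjugated — not aromatic (cyclohexane ring).
Ring B has only sp³ atoms, so it is not fully conjugated — not aromatic (cyclohexane ring).
Ring C is fully conjugated (every ring atom contributes a p orbital); 2 ring double bonds (4 π electrons) plus a heteroatom lone pair (2) give 6 π electrons. That satisfies 4n+2 with n=1, so ring C is aromatic (furan).
Aromatic: C. Total: 1.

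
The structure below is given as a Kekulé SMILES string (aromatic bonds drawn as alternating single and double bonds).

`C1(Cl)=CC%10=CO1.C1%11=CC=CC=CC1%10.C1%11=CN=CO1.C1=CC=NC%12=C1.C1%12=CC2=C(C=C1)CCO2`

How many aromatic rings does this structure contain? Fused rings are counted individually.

4

The SMILES encodes a five-membered ring of four carbons and one oxygen, with two C=C double bonds; a seven-membered carbon ring with three C=C double bonds and one sp³ carbon; a five-membered ring with an oxygen at position 1 and a nitrogen at position 3 (in a C=N bond), with two double bonds; a six-membered ring of five carbons and one nitrogen with three alternating double bonds; a six-membered carbon ring with three alternating C=C double bonds, fused to a five-membered ring containing one oxygen and two sp³ carbons.
The 5-membered ring with one oxygen is planar and fully conjugated; 2 ring double bonds (4 π electrons) plus a heteroatom lone pair (2) give 6 π electrons. That satisfies 4n+2 with n=1, so it is aromatic (furan).
The 7-membered ring has one sp³ carbon, so it is not fully conjugated — not aromatic (cycloheptatriene).
The 5-membered ring with one oxygen and one =N– is fully conjugated (every ring atom contributes a p orbital); 2 ring double bonds (4 π electrons) plus a heteroatom lone pair (2) give 6 π electrons. Since 6 = 4n+2 (n=1), it is aromatic (oxazole).
The 6-membered ring with one nitrogen is planar and fully conjugated; 3 ring double bonds give 6 π electrons. That satisfies 4n+2 with n=1, so it is aromatic (pyridine).
The 6-membered ring is fully conjugated (every ring atom contributes a p orbital); 3 ring double bonds give 6 π electrons. Since 6 = 4n+2 (n=1), it is aromatic (benzene ring).
The second 5-membered ring with one oxygen has two sp³ carbons, so it is not fully conjugated — not aromatic (oxolane ring).
4 of the 6 rings are aromatic. Total: 4.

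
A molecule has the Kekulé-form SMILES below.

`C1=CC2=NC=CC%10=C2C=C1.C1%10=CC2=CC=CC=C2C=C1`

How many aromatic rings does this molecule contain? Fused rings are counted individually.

4

The SMILES encodes two fused six-membered rings, each with three alternating double bonds; one ring is all carbon and the other has one ring nitrogen; two fused six-membered carbon rings, each with three alternating C=C double bonds.
The fused 6/6-membered bicyclic (with one nitrogen) is a single π system with 10 sp² atoms and 10 π electrons from ring double bonds. 10 = 4(2)+2, so the system is aromatic and both rings count as aromatic (quinoline).
The fused 6/6-membered bicyclic is a single π system with 10 sp² atoms and 10 π electrons from ring double bonds. 10 = 4(2)+2, so the system is aromatic and both rings count as aromatic (naphthalene).
4 of the 4 rings are aromatic. Total: 4.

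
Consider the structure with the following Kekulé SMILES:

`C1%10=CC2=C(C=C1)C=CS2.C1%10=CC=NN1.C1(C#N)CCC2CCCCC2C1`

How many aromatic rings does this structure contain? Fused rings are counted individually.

The SMILES encodes a six-membered carbon ring with three alternating C=C double bonds, fused to a five-membered ring containing one sulfur and two C=C double bonds; a five-membered ring with two adjacent nitrogens (one bearing H, one in a double bond) and two double bonds; two fused six-membered saturated carbon rings.
The fused 6/5-membered bicyclic (with one sulfur) is a single π system with 9 sp² atoms and 10 π electrons from ring double bonds plus a heteroatom lone pair. 10 = 4(2)+2, so the system is aromatic and both rings count as aromatic (benzothiophene).
The 5-membered ring with two adjacent nitrogens (one N–H, one =N–) is planar and fully conjugated; 2 ring double bonds (4 π electrons) plus a heteroatom lone pair (2) give 6 π electrons. Since 6 = 4n+2 (n=1), it is aromatic (pyrazole).
The 6-membered ring has only sp³ atoms, so it is not fully conjugated — not aromatic (cyclohexane ring).
The second 6-membered ring has only sp³ atoms, so it is not fully conjugated — not aromatic (cyclohexane ring).
3 of the 5 rings are aromatic. Total: 3.

3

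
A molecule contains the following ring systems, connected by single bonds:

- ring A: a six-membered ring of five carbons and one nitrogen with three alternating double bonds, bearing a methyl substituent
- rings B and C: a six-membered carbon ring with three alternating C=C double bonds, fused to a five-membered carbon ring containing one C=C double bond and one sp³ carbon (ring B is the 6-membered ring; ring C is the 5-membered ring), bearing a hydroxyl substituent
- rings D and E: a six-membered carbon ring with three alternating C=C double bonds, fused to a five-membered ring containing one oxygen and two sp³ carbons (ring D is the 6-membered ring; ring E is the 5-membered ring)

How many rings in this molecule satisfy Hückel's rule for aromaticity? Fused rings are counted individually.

3

Ring A is planar and fully conjugated; 3 ring double bonds give 6 π electrons. That satisfies 4n+2 with n=1, so ring A is aromatic (pyridine).
Ring B has a continuous p-orbital overlap around the ring; 3 ring double bonds give 6 π electrons. That satisfies 4n+2 with n=1, so ring B is aromatic (benzene ring).
Ring C has one sp³ carbon, so it is not fully conjugated — not aromatic (cyclopentene ring).
Ring D has a continuous p-orbital overlap around the ring; 3 ring double bonds give 6 π electrons. That satisfies 4n+2 with n=1, so ring D is aromatic (benzene ring).
Ring E has two sp³ carbons, so it is not fully conjugated — not aromatic (oxolane ring).
Aromatic: A, B, D. Total: 3.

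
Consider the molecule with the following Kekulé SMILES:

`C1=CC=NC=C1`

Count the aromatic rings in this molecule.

1

The SMILES encodes a six-membered ring of five carbons and one nitrogen with three alternating double bonds.
The 6-membered ring with one nitrogen is fully conjugated (every ring atom contributes a p orbital); 3 ring double bonds give 6 π electrons. Since 6 = 4n+2 (n=1), it is aromatic (pyridine).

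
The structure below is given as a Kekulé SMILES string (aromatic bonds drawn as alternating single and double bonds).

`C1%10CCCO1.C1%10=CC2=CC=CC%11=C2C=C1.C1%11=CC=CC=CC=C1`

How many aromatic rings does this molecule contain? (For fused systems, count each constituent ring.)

The SMILES encodes a five-membered saturated ring of four carbons and one oxygen; two fused six-membered carbon rings, each with three alternating C=C double bonds; an eight-membered carbon ring with four alternating C=C double bonds.
The 5-membered ring with one oxygen has only sp³ atoms, so it is not fully conjugated — not aromatic (tetrahydrofuran).
The fused 6/6-membered bicyclic is a single π system with 10 sp² atoms and 10 π electrons from ring double bonds. 10 = 4(2)+2, so the system is aromatic and both rings count as aromatic (naphthalene).
The 8-membered ring has only sp² ring atoms; a planar conformation would have a fully conjugated π system of 8 electrons. But 8 = 4(2), which is 4n not 4n+2, so it is not aromatic (cyclooctatetraene) — cyclooctatetraene distorts into a non-planar tub to avoid antiaromaticity.
2 of the 4 rings are aromatic. Total: 2.

2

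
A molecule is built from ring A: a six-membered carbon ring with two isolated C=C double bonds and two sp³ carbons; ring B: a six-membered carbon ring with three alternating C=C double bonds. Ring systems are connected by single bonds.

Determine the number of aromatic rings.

Ring A has two sp³ carbons, so it is not fully conjugated — not aromatic (1,4-cyclohexadiene).
Ring B is fully conjugated (every ring atom contributes a p orbital); 3 ring double bonds give 6 π electrons. 6 = 4(1)+2, so ring B is aromatic (benzene).
Aromatic: B. Total: 1.

1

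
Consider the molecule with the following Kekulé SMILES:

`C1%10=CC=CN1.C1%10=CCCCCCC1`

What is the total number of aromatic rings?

1

The SMILES encodes a five-membered ring of four carbons and one nitrogen bearing a hydrogen, with two C=C double bonds; an eight-membered carbon ring with one C=C double bond.
The 5-membered ring with one N–H is planar and fully conjugated; 2 ring double bonds (4 π electrons) plus a heteroatom lone pair (2) give 6 π electrons. That satisfies 4n+2 with n=1, so it is aromatic (pyrrole).
The 8-membered ring has six sp³ carbons, so it is not fully conjugated — not aromatic (cyclooctene).
1 of the 2 rings is aromatic. Total: 1.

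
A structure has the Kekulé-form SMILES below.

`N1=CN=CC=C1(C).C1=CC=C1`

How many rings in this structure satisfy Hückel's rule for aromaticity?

The SMILES encodes a six-membered ring with nitrogens at positions 1 and 3 and three alternating double bonds; a four-membered carbon ring with two alternating C=C double bonds.
The 6-membered ring with two nitrogens (1,3) is planar and fully conjugated; 3 ring double bonds give 6 π electrons. 6 = 4(1)+2, so it is aromatic (pyrimidine).
The 4-membered ring has only sp² ring atoms; a planar conformation would have a fully conjugated π system of 4 electrons. But 4 = 4(1), which is 4n not 4n+2, so it is not aromatic (cyclobutadiene) — cyclobutadiene is antiaromatic and distorts to a rectangle.
1 of the 2 rings is aromatic. Total: 1.

1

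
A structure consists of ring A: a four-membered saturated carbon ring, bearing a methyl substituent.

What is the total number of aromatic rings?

0

Ring A has only sp³ atoms, so it is not fully conjugated — not aromatic (cyclobutane).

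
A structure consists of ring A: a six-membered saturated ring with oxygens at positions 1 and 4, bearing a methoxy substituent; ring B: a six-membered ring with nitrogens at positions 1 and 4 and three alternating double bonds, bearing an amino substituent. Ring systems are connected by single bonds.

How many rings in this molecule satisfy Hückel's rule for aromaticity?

1

Ring A has only sp³ atoms, so it is not fully conjugated — not aromatic (1,4-dioxane).
Ring B is fully conjugated (every ring atom contributes a p orbital); 3 ring double bonds give 6 π electrons. That satisfies 4n+2 with n=1, so ring B is aromatic (pyrazine).
Aromatic: B. Total: 1.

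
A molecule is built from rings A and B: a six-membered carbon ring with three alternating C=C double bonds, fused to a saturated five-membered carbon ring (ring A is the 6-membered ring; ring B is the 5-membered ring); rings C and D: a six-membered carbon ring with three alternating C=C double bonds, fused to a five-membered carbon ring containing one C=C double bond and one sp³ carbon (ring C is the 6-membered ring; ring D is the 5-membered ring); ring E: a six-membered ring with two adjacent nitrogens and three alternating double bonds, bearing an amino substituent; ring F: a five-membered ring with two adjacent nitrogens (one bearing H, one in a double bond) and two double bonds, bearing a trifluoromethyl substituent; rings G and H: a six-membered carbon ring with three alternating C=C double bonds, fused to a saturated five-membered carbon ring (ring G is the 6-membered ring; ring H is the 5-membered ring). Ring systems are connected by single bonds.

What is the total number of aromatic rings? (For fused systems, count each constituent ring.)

5

Ring A is fully conjugated (every ring atom contributes a p orbital); 3 ring double bonds give 6 π electrons. 6 = 4(1)+2, so ring A is aromatic (benzene ring).
Ring B has three sp³ carbons, so it is not fully conjugated — not aromatic (cyclopentane ring).
Ring C is planar and fully conjugated; 3 ring double bonds give 6 π electrons. Since 6 = 4n+2 (n=1), ring C is aromatic (benzene ring).
Ring D has one sp³ carbon, so it is not fully conjugated — not aromatic (cyclopentene ring).
Ring E is planar and fully conjugated; 3 ring double bonds give 6 π electrons. 6 = 4(1)+2, so ring E is aromatic (pyridazine).
Ring F is planar and fully conjugated; 2 ring double bonds (4 π electrons) plus a heteroatom lone pair (2) give 6 π electrons. That satisfies 4n+2 with n=1, so ring F is aromatic (pyrazole).
Ring G has a continuous p-orbital overlap around the ring; 3 ring double bonds give 6 π electrons. 6 = 4(1)+2, so ring G is aromatic (benzene ring).
Ring H has three sp³ carbons, so it is not fully conjugated — not aromatic (cyclopentane ring).
Aromatic: A, C, E, F, G. Total: 5.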